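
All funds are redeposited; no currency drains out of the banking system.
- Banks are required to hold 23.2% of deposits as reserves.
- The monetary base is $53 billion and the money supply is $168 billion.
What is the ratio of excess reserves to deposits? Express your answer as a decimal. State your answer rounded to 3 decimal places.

0.083

Using m = M/MB = 168/53 ≈ 3.169811. Since m = (1 + c)/(c + rr + e), the denominator satisfies c + rr + e = (1 + c)/m = (1 + 0) / 3.169811 ≈ 0.315476.
With c = 0 and rr = 0.232, the ratio of excess reserves to deposits is 0.315476 − 0 − 0.232 = 0.083476.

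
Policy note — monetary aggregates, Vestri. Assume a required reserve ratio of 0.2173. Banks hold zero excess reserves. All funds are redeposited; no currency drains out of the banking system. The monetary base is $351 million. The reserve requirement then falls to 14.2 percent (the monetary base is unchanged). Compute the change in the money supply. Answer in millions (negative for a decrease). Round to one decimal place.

Initially m₁ = 1 / (0.2173) ≈ 4.60193, so M₁ = 4.60193 × 351 ≈ 1615.2774 million.
After the change m₂ = 1 / (0.142) ≈ 7.04225, so M₂ = 7.04225 × 351 ≈ 2471.8297 million.
ΔM = M₂ − M₁ = 2471.8297 − 1615.2774 = 856.5523 million.

$856.6 million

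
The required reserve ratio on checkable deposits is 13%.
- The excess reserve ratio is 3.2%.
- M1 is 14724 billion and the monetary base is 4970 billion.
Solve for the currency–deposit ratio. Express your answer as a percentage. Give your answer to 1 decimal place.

26.5%

Using m = M/MB = 14724/4970 ≈ 2.962575. From m = (1 + c)/(c + rr + e), rearranging gives 1 + c = m·(c + rr + e), so c·(1 − m) = m·(rr + e) − 1.
Hence c = [m·(rr + e) − 1]/(1 − m) = [2.962575 × (0.13 + 0.032) − 1] / (1 − 2.962575) ≈ 0.264990.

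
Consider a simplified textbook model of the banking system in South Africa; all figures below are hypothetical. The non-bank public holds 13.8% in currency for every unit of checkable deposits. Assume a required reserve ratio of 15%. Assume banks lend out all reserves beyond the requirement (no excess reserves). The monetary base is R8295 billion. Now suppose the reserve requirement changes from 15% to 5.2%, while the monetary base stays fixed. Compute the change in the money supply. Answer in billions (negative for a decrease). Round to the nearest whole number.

R16906 billion

Initially m₁ = (1 + 0.138) / (0.15 + 0.138) ≈ 3.95139, so M₁ = 3.95139 × 8295 ≈ 32776.7801 billion.
After the change m₂ = (1 + 0.138) / (0.052 + 0.138) ≈ 5.98947, so M₂ = 5.98947 × 8295 ≈ 49682.6537 billion.
ΔM = M₂ − M₁ = 49682.6537 − 32776.7801 = 16905.8736 billion.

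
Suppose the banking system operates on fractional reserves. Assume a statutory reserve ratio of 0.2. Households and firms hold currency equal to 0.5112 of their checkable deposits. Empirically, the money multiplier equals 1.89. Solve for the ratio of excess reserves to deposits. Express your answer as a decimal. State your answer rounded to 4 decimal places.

Using m = 1.89. Since m = (1 + c)/(c + rr + e), the denominator satisfies c + rr + e = (1 + c)/m = (1 + 0.5112) / 1.89 ≈ 0.799577.
With c = 0.5112 and rr = 0.2, the ratio of excess reserves to deposits is 0.799577 − 0.5112 − 0.2 = 0.088377.

0.0884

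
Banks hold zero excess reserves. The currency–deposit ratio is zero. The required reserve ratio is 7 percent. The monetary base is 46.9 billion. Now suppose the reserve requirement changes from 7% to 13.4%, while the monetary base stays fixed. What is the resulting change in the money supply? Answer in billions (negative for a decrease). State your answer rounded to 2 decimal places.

-320.00 billion

Initially m₁ = 1 / (0.07) ≈ 14.28571, so M₁ = 14.28571 × 46.9 ≈ 669.9998 billion.
After the change m₂ = 1 / (0.134) ≈ 7.46269, so M₂ = 7.46269 × 46.9 ≈ 350.0002 billion.
ΔM = M₂ − M₁ = 350.0002 − 669.9998 = -319.9996 billion.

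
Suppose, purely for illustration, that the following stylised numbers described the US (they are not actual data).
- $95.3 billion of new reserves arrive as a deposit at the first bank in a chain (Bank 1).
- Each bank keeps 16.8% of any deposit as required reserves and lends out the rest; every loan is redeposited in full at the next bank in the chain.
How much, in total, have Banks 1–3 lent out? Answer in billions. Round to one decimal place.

Bank i lends (1 − rr)^i of the original deposit: Bank 1 lends 95.3·0.8320 = 79.2896, Bank 2 lends 95.3·0.8320² ≈ 65.9689, and so on.
Summing a geometric series: total = 95.3·[0.8320·(1 − 0.8320^3) / (1 − 0.8320)] ≈ 200.1447 billion.

$200.1 billion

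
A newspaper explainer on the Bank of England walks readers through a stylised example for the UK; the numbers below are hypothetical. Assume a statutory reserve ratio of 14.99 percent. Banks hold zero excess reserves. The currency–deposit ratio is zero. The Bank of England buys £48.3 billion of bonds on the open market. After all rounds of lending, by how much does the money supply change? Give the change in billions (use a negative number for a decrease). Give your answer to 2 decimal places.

£322.21 billion

The simple money multiplier is m = 1/rr = 1/0.1499 ≈ 6.67111.
An open-market purchase increases the monetary base by 48.3 billion, so ΔM = m × ΔMB = 6.67111 × 48.3 ≈ 322.2146 billion.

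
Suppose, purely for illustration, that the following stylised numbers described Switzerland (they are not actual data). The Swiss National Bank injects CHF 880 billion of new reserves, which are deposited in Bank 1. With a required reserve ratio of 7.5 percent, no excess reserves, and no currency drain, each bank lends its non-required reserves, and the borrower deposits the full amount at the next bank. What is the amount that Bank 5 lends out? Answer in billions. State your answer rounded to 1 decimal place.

Each bank lends a fraction (1 − rr) = 0.9250 of the deposit it receives, so Bank 5 receives 880·0.9250^4 and lends 880·0.9250^5 ≈ 595.9246 billion.

CHF 595.9 billion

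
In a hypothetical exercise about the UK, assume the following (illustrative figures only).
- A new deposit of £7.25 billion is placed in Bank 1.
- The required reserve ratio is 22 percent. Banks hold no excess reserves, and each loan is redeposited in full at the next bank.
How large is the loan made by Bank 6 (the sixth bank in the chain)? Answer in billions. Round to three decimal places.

£1.633 billion

Each bank lends a fraction (1 − rr) = 0.7800 of the deposit it receives, so Bank 6 receives 7.25·0.7800^5 and lends 7.25·0.7800^6 ≈ 1.6327 billion.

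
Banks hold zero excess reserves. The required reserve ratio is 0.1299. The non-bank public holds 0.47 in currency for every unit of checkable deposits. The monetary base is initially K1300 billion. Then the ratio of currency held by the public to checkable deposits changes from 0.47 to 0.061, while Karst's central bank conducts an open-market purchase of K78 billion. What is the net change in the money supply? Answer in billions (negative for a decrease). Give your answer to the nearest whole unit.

K4473 billion

Before: m₁ = (1 + 0.47) / (0.1299 + 0.47) ≈ 2.45041, MB₁ = 1300, so M₁ = 2.45041 × 1300 = 3185.533 billion.
After: m₂ = (1 + 0.061) / (0.1299 + 0.061) ≈ 5.55788, MB₂ = 1300 + 78 = 1378, so M₂ = 5.55788 × 1378 ≈ 7658.7586 billion.
ΔM = M₂ − M₁ = 7658.7586 − 3185.533 = 4473.2256 billion.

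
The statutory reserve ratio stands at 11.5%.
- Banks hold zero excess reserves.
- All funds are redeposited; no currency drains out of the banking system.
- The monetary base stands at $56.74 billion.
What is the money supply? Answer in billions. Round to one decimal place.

With no currency drain or excess reserves, the money multiplier is m = 1/rr = 1/0.115 ≈ 8.6957.
Money supply M = m × MB = 8.6957 × 56.74 ≈ 493.394 billion.

$493.4 billion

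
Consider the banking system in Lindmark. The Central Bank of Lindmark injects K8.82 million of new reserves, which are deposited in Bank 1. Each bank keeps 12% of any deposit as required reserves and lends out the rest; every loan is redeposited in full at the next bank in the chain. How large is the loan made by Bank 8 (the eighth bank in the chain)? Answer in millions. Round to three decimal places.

K3.172 million

Each bank lends a fraction (1 − rr) = 0.8800 of the deposit it receives, so Bank 8 receives 8.82·0.8800^7 and lends 8.82·0.8800^8 ≈ 3.1720 million.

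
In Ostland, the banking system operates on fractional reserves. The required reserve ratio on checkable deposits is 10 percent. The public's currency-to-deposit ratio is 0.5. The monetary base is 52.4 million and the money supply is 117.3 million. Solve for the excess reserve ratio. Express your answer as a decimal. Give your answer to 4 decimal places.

Using m = M/MB = 117.3/52.4 ≈ 2.238550. Since m = (1 + c)/(c + rr + e), the denominator satisfies c + rr + e = (1 + c)/m = (1 + 0.5) / 2.238550 ≈ 0.670077.
With c = 0.5 and rr = 0.1, the excess reserve ratio is 0.670077 − 0.5 − 0.1 = 0.070077.

0.0701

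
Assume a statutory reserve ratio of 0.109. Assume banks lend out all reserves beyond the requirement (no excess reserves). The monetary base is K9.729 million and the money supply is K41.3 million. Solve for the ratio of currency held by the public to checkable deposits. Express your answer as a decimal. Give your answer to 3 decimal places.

Using m = M/MB = 41.3/9.729 ≈ 4.245041. From m = (1 + c)/(c + rr + e), rearranging gives 1 + c = m·(c + rr + e), so c·(1 − m) = m·(rr + e) − 1.
Hence c = [m·(rr + e) − 1]/(1 − m) = [4.245041 × (0.109 + 0) − 1] / (1 − 4.245041) ≈ 0.165573.

0.166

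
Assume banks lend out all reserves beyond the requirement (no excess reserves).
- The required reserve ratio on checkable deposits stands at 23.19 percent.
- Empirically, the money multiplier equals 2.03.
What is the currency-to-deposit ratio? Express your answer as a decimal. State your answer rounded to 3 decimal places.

0.514

Using m = 2.03. From m = (1 + c)/(c + rr + e), rearranging gives 1 + c = m·(c + rr + e), so c·(1 − m) = m·(rr + e) − 1.
Hence c = [m·(rr + e) − 1]/(1 − m) = [2.03 × (0.2319 + 0) − 1] / (1 − 2.03) ≈ 0.513828.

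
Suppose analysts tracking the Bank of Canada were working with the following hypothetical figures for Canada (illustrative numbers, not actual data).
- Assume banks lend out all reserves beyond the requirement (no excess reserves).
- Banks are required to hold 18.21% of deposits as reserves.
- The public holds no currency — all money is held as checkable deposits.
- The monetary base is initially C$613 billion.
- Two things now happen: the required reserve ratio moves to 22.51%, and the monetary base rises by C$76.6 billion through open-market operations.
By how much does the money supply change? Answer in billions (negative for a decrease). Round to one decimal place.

-302.8 billion

Before: m₁ = 1 / (0.1821) ≈ 5.49149, MB₁ = 613, so M₁ = 5.49149 × 613 ≈ 3366.2834 billion.
After: m₂ = 1 / (0.2251) ≈ 4.44247, MB₂ = 613 + 76.6 = 689.6, so M₂ = 4.44247 × 689.6 ≈ 3063.5273 billion.
ΔM = M₂ − M₁ = 3063.5273 − 3366.2834 = -302.7561 billion.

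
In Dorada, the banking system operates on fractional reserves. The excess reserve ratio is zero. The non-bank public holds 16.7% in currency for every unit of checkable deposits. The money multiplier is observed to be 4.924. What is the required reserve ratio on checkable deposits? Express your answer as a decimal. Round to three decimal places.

0.070

Using m = 4.924. Since m = (1 + c)/(c + rr + e), the denominator satisfies c + rr + e = (1 + c)/m = (1 + 0.167) / 4.924 ≈ 0.237002.
With c = 0.167 and e = 0, the required reserve ratio on checkable deposits is 0.237002 − 0.167 − 0 = 0.070002.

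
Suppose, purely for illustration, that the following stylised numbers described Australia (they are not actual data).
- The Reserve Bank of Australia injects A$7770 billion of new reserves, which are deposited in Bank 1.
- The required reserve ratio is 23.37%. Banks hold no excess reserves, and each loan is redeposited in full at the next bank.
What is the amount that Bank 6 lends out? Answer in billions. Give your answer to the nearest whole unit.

A$1573 billion

Each bank lends a fraction (1 − rr) = 0.7663 of the deposit it receives, so Bank 6 receives 7770·0.7663^5 and lends 7770·0.7663^6 ≈ 1573.3088 billion.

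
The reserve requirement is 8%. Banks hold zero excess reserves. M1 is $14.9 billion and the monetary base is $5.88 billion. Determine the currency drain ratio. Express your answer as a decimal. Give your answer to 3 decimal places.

Using m = M/MB = 14.9/5.88 ≈ 2.534014. From m = (1 + c)/(c + rr + e), rearranging gives 1 + c = m·(c + rr + e), so c·(1 − m) = m·(rr + e) − 1.
Hence c = [m·(rr + e) − 1]/(1 − m) = [2.534014 × (0.08 + 0) − 1] / (1 − 2.534014) ≈ 0.519734.

0.520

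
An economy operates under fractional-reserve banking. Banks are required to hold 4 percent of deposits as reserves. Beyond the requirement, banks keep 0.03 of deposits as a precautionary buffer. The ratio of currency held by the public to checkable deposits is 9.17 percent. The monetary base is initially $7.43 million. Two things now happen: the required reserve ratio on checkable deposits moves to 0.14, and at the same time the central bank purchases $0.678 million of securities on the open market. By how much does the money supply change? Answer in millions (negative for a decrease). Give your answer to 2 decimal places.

Before: m₁ = (1 + 0.0917) / (0.04 + 0.03 + 0.0917) ≈ 6.7514, MB₁ = 7.43, so M₁ = 6.7514 × 7.43 ≈ 50.1629 million.
After: m₂ = (1 + 0.0917) / (0.14 + 0.03 + 0.0917) ≈ 4.1716, MB₂ = 7.43 + 0.678 = 8.108, so M₂ = 4.1716 × 8.108 ≈ 33.8233 million.
ΔM = M₂ − M₁ = 33.8233 − 50.1629 = -16.3396 million.

-16.34 million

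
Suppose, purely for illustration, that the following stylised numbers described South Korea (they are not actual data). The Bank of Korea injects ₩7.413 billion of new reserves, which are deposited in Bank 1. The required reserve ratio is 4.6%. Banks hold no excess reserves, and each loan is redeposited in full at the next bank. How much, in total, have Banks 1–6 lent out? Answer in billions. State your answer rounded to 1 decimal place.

Bank i lends (1 − rr)^i of the original deposit: Bank 1 lends 7.413·0.9540 ≈ 7.0720, Bank 2 lends 7.413·0.9540² ≈ 6.7467, and so on.
Summing a geometric series: total = 7.413·[0.9540·(1 − 0.9540^6) / (1 − 0.9540)] ≈ 37.8415 billion.

₩37.8 billion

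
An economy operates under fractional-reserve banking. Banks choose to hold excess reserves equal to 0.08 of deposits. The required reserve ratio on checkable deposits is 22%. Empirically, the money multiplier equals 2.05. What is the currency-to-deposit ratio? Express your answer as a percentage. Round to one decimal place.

Using m = 2.05. From m = (1 + c)/(c + rr + e), rearranging gives 1 + c = m·(c + rr + e), so c·(1 − m) = m·(rr + e) − 1.
Hence c = [m·(rr + e) − 1]/(1 − m) = [2.05 × (0.22 + 0.08) − 1] / (1 − 2.05) ≈ 0.366667.

36.7%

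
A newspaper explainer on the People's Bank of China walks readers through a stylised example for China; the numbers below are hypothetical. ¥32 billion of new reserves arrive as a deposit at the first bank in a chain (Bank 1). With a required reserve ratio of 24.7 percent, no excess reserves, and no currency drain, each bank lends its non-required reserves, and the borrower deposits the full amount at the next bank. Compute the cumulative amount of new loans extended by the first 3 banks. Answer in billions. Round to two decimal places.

Bank i lends (1 − rr)^i of the original deposit: Bank 1 lends 32·0.7530 = 24.0960, Bank 2 lends 32·0.7530² ≈ 18.1443, and so on.
Summing a geometric series: total = 32·[0.7530·(1 − 0.7530^3) / (1 − 0.7530)] ≈ 55.9029 billion.

¥55.90 billion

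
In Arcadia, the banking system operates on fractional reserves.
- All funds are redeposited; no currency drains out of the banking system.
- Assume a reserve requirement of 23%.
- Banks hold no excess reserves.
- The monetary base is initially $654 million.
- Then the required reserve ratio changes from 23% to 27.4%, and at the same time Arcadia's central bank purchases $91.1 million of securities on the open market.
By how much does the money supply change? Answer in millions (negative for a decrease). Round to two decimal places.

-124.14 million

Before: m₁ = 1 / (0.23) ≈ 4.347826, MB₁ = 654, so M₁ = 4.347826 × 654 ≈ 2843.4782 million.
After: m₂ = 1 / (0.274) ≈ 3.649635, MB₂ = 654 + 91.1 = 745.1, so M₂ = 3.649635 × 745.1 ≈ 2719.343 million.
ΔM = M₂ − M₁ = 2719.343 − 2843.4782 = -124.1352 million.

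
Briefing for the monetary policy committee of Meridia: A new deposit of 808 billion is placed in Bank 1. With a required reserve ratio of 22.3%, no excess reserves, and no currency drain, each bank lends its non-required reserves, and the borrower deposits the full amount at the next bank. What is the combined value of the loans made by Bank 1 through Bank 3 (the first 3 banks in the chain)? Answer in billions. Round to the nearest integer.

Bank i lends (1 − rr)^i of the original deposit: Bank 1 lends 808·0.7770 = 627.8160, Bank 2 lends 808·0.7770² ≈ 487.8130, and so on.
Summing a geometric series: total = 808·[0.7770·(1 − 0.7770^3) / (1 − 0.7770)] ≈ 1494.6598 billion.

1495 billion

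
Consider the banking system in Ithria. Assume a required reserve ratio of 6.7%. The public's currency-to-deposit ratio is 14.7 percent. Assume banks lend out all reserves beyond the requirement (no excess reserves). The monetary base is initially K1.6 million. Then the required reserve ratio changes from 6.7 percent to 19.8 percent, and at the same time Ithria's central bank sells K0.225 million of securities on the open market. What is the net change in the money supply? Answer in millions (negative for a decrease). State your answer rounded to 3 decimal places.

-4.004 million

Before: m₁ = (1 + 0.147) / (0.067 + 0.147) ≈ 5.35981, MB₁ = 1.6, so M₁ = 5.35981 × 1.6 ≈ 8.5757 million.
After: m₂ = (1 + 0.147) / (0.198 + 0.147) ≈ 3.32464, MB₂ = 1.6 − 0.225 = 1.375, so M₂ = 3.32464 × 1.375 ≈ 4.5714 million.
ΔM = M₂ − M₁ = 4.5714 − 8.5757 = -4.0043 million.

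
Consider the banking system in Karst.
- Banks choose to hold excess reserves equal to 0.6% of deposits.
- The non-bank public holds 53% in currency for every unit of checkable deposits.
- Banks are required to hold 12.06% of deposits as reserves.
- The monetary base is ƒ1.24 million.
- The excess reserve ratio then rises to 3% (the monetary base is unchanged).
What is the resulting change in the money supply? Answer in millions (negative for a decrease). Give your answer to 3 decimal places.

-0.102 million

Initially m₁ = (1 + 0.53) / (0.1206 + 0.006 + 0.53) ≈ 2.33019, so M₁ = 2.33019 × 1.24 ≈ 2.8894 million.
After the change m₂ = (1 + 0.53) / (0.1206 + 0.03 + 0.53) ≈ 2.24802, so M₂ = 2.24802 × 1.24 ≈ 2.7875 million.
ΔM = M₂ − M₁ = 2.7875 − 2.8894 = -0.1019 million.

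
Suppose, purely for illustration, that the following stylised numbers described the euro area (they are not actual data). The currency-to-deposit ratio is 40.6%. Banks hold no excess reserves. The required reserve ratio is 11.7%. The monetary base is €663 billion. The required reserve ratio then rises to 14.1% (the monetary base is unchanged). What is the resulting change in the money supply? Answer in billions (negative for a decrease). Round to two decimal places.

-78.20 billion

Initially m₁ = (1 + 0.406) / (0.117 + 0.406) ≈ 2.688337, so M₁ = 2.688337 × 663 ≈ 1782.3674 billion.
After the change m₂ = (1 + 0.406) / (0.141 + 0.406) ≈ 2.570384, so M₂ = 2.570384 × 663 ≈ 1704.1646 billion.
ΔM = M₂ − M₁ = 1704.1646 − 1782.3674 = -78.2028 billion.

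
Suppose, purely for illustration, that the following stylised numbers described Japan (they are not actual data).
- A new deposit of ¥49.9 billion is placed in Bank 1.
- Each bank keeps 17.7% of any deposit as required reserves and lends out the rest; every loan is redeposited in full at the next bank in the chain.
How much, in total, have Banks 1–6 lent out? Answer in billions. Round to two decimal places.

¥159.92 billion

Bank i lends (1 − rr)^i of the original deposit: Bank 1 lends 49.9·0.8230 = 41.0677, Bank 2 lends 49.9·0.8230² ≈ 33.7987, and so on.
Summing a geometric series: total = 49.9·[0.8230·(1 − 0.8230^6) / (1 − 0.8230)] ≈ 159.9224 billion.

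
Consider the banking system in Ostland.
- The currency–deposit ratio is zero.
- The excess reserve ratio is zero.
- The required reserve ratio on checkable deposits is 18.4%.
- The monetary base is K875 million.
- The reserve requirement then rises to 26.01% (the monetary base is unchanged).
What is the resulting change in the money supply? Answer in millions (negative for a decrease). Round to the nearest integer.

-1391 million

Initially m₁ = 1 / (0.184) ≈ 5.4348, so M₁ = 5.4348 × 875 = 4755.45 million.
After the change m₂ = 1 / (0.2601) ≈ 3.8447, so M₂ = 3.8447 × 875 = 3364.1125 million.
ΔM = M₂ − M₁ = 3364.1125 − 4755.45 = -1391.3375 million.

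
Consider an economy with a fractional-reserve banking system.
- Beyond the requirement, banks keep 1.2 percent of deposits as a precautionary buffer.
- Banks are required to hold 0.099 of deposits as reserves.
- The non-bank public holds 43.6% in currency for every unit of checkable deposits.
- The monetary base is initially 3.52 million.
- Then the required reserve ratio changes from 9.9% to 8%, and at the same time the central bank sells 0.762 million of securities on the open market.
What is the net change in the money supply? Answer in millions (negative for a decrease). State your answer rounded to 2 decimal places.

Before: m₁ = (1 + 0.436) / (0.099 + 0.012 + 0.436) ≈ 2.6252, MB₁ = 3.52, so M₁ = 2.6252 × 3.52 ≈ 9.2407 million.
After: m₂ = (1 + 0.436) / (0.08 + 0.012 + 0.436) ≈ 2.7197, MB₂ = 3.52 − 0.762 = 2.758, so M₂ = 2.7197 × 2.758 ≈ 7.5009 million.
ΔM = M₂ − M₁ = 7.5009 − 9.2407 = -1.7398 million.

-1.74 million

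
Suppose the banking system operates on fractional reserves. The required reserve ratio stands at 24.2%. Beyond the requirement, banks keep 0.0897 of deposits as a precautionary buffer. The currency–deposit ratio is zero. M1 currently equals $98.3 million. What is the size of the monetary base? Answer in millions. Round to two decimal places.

$32.61 million

The money multiplier is m = 1 / (rr + e) = 1 / (0.242 + 0.0897) ≈ 3.01477.
MB = M / m = 98.3 / 3.01477 ≈ 32.6061 million.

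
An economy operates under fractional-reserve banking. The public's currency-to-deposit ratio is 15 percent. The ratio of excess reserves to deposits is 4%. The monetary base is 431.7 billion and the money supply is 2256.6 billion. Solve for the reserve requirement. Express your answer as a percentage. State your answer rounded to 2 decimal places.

Using m = M/MB = 2256.6/431.7 ≈ 5.227241. Since m = (1 + c)/(c + rr + e), the denominator satisfies c + rr + e = (1 + c)/m = (1 + 0.15) / 5.227241 ≈ 0.220001.
With c = 0.15 and e = 0.04, the reserve requirement is 0.220001 − 0.15 − 0.04 = 0.030001.

3.00%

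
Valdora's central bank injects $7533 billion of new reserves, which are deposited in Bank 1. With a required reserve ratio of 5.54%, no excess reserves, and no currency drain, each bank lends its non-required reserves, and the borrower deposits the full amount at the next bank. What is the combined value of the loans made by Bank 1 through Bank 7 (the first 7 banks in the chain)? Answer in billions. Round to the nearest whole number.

Bank i lends (1 − rr)^i of the original deposit: Bank 1 lends 7533·0.9446 = 7115.6718, Bank 2 lends 7533·0.9446² ≈ 6721.4636, and so on.
Summing a geometric series: total = 7533·[0.9446·(1 − 0.9446^7) / (1 − 0.9446)] ≈ 42254.7355 billion.

$42255 billion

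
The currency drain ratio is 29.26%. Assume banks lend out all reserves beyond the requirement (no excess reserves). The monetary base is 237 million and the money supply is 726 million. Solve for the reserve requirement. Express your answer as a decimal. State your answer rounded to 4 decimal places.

Using m = M/MB = 726/237 ≈ 3.063291. Since m = (1 + c)/(c + rr + e), the denominator satisfies c + rr + e = (1 + c)/m = (1 + 0.2926) / 3.063291 ≈ 0.421964.
With c = 0.2926 and e = 0, the reserve requirement is 0.421964 − 0.2926 − 0 = 0.129364.

0.1294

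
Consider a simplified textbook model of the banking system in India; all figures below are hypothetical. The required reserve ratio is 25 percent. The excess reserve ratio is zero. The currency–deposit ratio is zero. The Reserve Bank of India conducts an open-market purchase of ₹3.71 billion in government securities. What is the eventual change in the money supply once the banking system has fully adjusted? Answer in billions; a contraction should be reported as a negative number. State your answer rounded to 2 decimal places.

₹14.84 billion

The simple money multiplier is m = 1/rr = 1/0.25 = 4.
An open-market purchase increases the monetary base by 3.71 billion, so ΔM = m × ΔMB = 4 × 3.71 = 14.84 billion.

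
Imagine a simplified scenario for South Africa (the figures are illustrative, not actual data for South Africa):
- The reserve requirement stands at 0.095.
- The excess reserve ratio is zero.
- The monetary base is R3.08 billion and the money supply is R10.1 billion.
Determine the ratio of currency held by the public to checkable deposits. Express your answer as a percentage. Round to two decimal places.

30.21%

Using m = M/MB = 10.1/3.08 ≈ 3.279221. From m = (1 + c)/(c + rr + e), rearranging gives 1 + c = m·(c + rr + e), so c·(1 − m) = m·(rr + e) − 1.
Hence c = [m·(rr + e) − 1]/(1 − m) = [3.279221 × (0.095 + 0) − 1] / (1 − 3.279221) ≈ 0.302065.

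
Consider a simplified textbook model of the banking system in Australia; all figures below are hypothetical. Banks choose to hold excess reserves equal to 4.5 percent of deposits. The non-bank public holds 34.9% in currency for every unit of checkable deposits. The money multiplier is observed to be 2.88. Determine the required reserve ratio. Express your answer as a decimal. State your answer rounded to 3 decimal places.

0.074

Using m = 2.88. Since m = (1 + c)/(c + rr + e), the denominator satisfies c + rr + e = (1 + c)/m = (1 + 0.349) / 2.88 ≈ 0.468403.
With c = 0.349 and e = 0.045, the required reserve ratio is 0.468403 − 0.349 − 0.045 = 0.074403.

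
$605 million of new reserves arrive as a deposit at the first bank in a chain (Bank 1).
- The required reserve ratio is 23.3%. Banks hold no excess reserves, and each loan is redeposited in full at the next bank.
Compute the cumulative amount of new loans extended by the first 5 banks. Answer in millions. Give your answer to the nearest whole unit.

Bank i lends (1 − rr)^i of the original deposit: Bank 1 lends 605·0.7670 = 464.0350, Bank 2 lends 605·0.7670² ≈ 355.9148, and so on.
Summing a geometric series: total = 605·[0.7670·(1 − 0.7670^5) / (1 − 0.7670)] ≈ 1462.9124 million.

$1463 million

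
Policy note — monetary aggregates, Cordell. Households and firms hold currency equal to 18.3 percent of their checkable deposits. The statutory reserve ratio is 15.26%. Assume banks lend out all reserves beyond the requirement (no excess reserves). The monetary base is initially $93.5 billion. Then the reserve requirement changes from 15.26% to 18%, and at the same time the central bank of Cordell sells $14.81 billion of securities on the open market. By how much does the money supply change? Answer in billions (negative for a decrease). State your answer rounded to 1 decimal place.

Before: m₁ = (1 + 0.183) / (0.1526 + 0.183) ≈ 3.5250, MB₁ = 93.5, so M₁ = 3.5250 × 93.5 = 329.5875 billion.
After: m₂ = (1 + 0.183) / (0.18 + 0.183) ≈ 3.2590, MB₂ = 93.5 − 14.81 = 78.69, so M₂ = 3.2590 × 78.69 ≈ 256.4507 billion.
ΔM = M₂ − M₁ = 256.4507 − 329.5875 = -73.1368 billion.

-73.1 billion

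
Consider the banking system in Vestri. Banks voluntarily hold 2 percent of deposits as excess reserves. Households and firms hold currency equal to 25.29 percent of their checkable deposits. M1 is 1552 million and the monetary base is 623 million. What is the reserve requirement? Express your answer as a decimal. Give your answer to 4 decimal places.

Using m = M/MB = 1552/623 ≈ 2.491172. Since m = (1 + c)/(c + rr + e), the denominator satisfies c + rr + e = (1 + c)/m = (1 + 0.2529) / 2.491172 ≈ 0.502936.
With c = 0.2529 and e = 0.02, the reserve requirement is 0.502936 − 0.2529 − 0.02 = 0.230036.

0.2300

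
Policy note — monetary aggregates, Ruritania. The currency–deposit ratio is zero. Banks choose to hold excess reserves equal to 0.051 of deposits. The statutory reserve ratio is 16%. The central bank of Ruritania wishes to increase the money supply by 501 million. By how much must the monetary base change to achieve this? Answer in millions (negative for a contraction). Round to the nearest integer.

The money multiplier is m = 1 / (rr + e) = 1 / (0.16 + 0.051) ≈ 4.7393.
ΔMB = ΔM / m = (+501) / 4.7393 ≈ 105.7118 million.

106 million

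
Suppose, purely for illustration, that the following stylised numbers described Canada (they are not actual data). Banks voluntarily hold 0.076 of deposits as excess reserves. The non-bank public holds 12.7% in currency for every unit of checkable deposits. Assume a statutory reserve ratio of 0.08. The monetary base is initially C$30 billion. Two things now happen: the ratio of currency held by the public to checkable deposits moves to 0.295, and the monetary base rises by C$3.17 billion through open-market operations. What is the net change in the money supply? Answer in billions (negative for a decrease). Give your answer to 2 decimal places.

Before: m₁ = (1 + 0.127) / (0.08 + 0.076 + 0.127) ≈ 3.98233, MB₁ = 30, so M₁ = 3.98233 × 30 = 119.4699 billion.
After: m₂ = (1 + 0.295) / (0.08 + 0.076 + 0.295) ≈ 2.87140, MB₂ = 30 + 3.17 = 33.17, so M₂ = 2.87140 × 33.17 ≈ 95.2443 billion.
ΔM = M₂ − M₁ = 95.2443 − 119.4699 = -24.2256 billion.

-24.23 billion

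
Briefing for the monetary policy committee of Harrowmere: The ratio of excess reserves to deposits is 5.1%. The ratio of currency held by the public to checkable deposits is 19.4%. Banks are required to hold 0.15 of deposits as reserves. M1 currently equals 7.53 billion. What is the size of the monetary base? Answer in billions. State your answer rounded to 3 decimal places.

The money multiplier is m = (1 + c) / (rr + e + c) = (1 + 0.194) / (0.15 + 0.051 + 0.194) ≈ 3.02278.
MB = M / m = 7.53 / 3.02278 ≈ 2.4911 billion.

2.491 billion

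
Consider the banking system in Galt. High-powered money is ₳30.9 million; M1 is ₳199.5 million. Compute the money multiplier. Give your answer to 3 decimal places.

6.456

The money multiplier is m = M / MB = 199.5 / 30.9 ≈ 6.45631.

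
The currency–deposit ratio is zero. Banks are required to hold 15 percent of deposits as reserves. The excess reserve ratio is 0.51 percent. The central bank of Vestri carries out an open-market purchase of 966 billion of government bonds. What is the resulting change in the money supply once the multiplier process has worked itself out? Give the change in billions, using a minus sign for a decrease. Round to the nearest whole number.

6228 billion

The money multiplier is m = 1 / (rr + e) = 1 / (0.15 + 0.0051) ≈ 6.4475.
The purchase adds 966 billion of base, so ΔM = m × ΔMB = 6.4475 × (+966) = 6228.285 billion.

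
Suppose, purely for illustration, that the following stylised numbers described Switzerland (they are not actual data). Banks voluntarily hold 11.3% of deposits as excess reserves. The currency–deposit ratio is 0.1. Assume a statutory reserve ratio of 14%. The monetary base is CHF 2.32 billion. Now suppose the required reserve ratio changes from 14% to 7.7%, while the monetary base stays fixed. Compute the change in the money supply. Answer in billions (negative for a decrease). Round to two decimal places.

CHF 1.57 billion

Initially m₁ = (1 + 0.1) / (0.14 + 0.113 + 0.1) ≈ 3.1161, so M₁ = 3.1161 × 2.32 ≈ 7.2294 billion.
After the change m₂ = (1 + 0.1) / (0.077 + 0.113 + 0.1) ≈ 3.7931, so M₂ = 3.7931 × 2.32 ≈ 8.8 billion.
ΔM = M₂ − M₁ = 8.8 − 7.2294 = 1.5706 billion.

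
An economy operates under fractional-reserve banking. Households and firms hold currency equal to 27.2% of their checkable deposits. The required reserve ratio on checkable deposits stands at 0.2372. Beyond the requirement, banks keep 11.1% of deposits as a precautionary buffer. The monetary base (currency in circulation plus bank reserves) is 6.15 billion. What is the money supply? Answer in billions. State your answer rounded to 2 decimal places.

The money multiplier is m = (1 + c) / (rr + e + c) = (1 + 0.272) / (0.2372 + 0.111 + 0.272) ≈ 2.0510.
So M = m × MB = 2.0510 × 6.15 ≈ 12.6137 billion.

12.61 billion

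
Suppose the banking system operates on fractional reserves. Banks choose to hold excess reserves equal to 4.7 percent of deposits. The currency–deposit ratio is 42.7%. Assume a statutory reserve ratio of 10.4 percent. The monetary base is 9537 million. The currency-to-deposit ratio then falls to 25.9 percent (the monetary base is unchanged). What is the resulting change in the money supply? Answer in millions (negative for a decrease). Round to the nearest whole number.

5740 million

Initially m₁ = (1 + 0.427) / (0.104 + 0.047 + 0.427) ≈ 2.46886, so M₁ = 2.46886 × 9537 ≈ 23545.5178 million.
After the change m₂ = (1 + 0.259) / (0.104 + 0.047 + 0.259) ≈ 3.07073, so M₂ = 3.07073 × 9537 ≈ 29285.552 million.
ΔM = M₂ − M₁ = 29285.552 − 23545.5178 = 5740.0342 million.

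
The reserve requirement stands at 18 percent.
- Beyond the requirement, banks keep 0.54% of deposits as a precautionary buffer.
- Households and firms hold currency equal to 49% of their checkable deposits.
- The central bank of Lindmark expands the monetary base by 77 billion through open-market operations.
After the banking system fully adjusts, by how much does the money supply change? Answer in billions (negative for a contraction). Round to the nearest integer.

170 billion

The money multiplier is m = (1 + c) / (rr + e + c) = (1 + 0.49) / (0.18 + 0.0054 + 0.49) ≈ 2.2061.
The purchase adds 77 billion of base, so ΔM = m × ΔMB = 2.2061 × (+77) = 169.8697 billion.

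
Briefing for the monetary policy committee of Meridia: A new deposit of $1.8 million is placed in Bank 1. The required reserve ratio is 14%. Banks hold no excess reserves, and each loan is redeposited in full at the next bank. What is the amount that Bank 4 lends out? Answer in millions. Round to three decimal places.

$0.985 million

Each bank lends a fraction (1 − rr) = 0.8600 of the deposit it receives, so Bank 4 receives 1.8·0.8600^3 and lends 1.8·0.8600^4 ≈ 0.9846 million.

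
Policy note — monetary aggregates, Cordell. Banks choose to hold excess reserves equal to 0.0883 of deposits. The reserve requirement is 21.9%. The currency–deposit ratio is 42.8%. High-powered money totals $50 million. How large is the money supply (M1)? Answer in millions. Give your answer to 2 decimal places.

$97.10 million

The money multiplier is m = (1 + c) / (rr + e + c) = (1 + 0.428) / (0.219 + 0.0883 + 0.428) ≈ 1.94206.
So M = m × MB = 1.94206 × 50 = 97.103 million.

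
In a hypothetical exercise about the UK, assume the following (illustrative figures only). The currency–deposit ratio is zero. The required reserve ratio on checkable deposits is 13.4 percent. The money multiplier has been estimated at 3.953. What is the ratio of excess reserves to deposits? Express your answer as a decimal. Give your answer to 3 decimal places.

0.119

Using m = 3.953. Since m = (1 + c)/(c + rr + e), the denominator satisfies c + rr + e = (1 + c)/m = (1 + 0) / 3.953 ≈ 0.252972.
With c = 0 and rr = 0.134, the ratio of excess reserves to deposits is 0.252972 − 0 − 0.134 = 0.118972.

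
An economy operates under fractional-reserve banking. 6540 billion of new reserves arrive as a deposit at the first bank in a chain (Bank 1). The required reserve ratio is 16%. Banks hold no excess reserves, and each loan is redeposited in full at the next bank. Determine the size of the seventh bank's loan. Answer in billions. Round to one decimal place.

1929.9 billion

Each bank lends a fraction (1 − rr) = 0.8400 of the deposit it receives, so Bank 7 receives 6540·0.8400^6 and lends 6540·0.8400^7 ≈ 1929.8909 billion.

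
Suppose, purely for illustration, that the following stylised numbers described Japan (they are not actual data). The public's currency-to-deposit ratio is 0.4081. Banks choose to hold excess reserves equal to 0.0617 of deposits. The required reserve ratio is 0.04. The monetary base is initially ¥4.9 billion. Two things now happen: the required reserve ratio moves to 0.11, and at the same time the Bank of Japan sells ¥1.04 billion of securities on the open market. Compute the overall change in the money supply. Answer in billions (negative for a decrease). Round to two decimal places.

Before: m₁ = (1 + 0.4081) / (0.04 + 0.0617 + 0.4081) ≈ 2.7621, MB₁ = 4.9, so M₁ = 2.7621 × 4.9 ≈ 13.5343 billion.
After: m₂ = (1 + 0.4081) / (0.11 + 0.0617 + 0.4081) ≈ 2.4286, MB₂ = 4.9 − 1.04 = 3.86, so M₂ = 2.4286 × 3.86 ≈ 9.3744 billion.
ΔM = M₂ − M₁ = 9.3744 − 13.5343 = -4.1599 billion.

-4.16 billion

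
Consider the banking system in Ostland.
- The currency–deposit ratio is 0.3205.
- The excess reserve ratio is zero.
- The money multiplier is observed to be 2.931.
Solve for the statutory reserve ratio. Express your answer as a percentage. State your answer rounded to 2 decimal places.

13.00%

Using m = 2.931. Since m = (1 + c)/(c + rr + e), the denominator satisfies c + rr + e = (1 + c)/m = (1 + 0.3205) / 2.931 ≈ 0.450529.
With c = 0.3205 and e = 0, the statutory reserve ratio is 0.450529 − 0.3205 − 0 = 0.130029.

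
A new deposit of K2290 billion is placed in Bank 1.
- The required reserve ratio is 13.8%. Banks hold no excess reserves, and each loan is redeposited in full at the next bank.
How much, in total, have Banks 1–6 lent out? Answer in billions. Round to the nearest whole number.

Bank i lends (1 − rr)^i of the original deposit: Bank 1 lends 2290·0.8620 = 1973.9800, Bank 2 lends 2290·0.8620² ≈ 1701.5708, and so on.
Summing a geometric series: total = 2290·[0.8620·(1 − 0.8620^6) / (1 − 0.8620)] ≈ 8435.9711 billion.

K8436 billion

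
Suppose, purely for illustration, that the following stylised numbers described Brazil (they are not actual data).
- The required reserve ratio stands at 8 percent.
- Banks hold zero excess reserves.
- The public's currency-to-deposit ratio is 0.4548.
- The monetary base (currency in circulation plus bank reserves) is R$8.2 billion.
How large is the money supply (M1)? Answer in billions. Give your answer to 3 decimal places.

R$22.306 billion

The money multiplier is m = (1 + c) / (rr + c) = (1 + 0.4548) / (0.08 + 0.4548) ≈ 2.72027.
So M = m × MB = 2.72027 × 8.2 ≈ 22.3062 billion.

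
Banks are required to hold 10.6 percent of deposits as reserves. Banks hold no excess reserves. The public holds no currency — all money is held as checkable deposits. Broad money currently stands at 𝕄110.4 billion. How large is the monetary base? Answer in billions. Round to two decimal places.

With no currency drain and no excess reserves, the money multiplier is m = 1/rr = 1/0.106 ≈ 9.433962.
The monetary base is MB = M / m = 110.4 / 9.433962 ≈ 11.7024 billion.

𝕄11.70 billion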